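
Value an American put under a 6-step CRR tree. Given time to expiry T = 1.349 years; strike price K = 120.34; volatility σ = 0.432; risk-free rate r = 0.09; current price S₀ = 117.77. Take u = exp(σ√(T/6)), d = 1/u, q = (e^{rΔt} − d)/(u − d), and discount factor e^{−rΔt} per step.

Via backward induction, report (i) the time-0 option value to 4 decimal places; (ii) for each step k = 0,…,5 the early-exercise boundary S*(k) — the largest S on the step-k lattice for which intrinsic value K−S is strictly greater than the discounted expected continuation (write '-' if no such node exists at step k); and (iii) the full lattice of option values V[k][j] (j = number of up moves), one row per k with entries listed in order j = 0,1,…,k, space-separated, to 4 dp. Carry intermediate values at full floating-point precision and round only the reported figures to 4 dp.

params: Δt=0.22483 u=1.22733 d=0.81478 q=0.49852 e^(-rΔt)=0.97997
t_6 payoffs: 85.8836 68.4371 42.1568 2.5700 0.0000 0.0000 0.0000
t_5: node(5,0) S=42.2893 payoff=78.0507 vs cont=75.6400 → 78.0507 [stop]  node(5,1) S=63.7019 payoff=56.6381 vs cont=54.2275 → 56.6381 [stop]  node(5,2) S=95.9564 payoff=24.3836 vs cont=21.9730 → 24.3836 [stop]  node(5,3) S=144.5425 payoff=0.0000 vs cont=1.2630 → 1.2630 [wait]  node(5,4) S=217.7293 payoff=0.0000 vs cont=0.0000 → 0.0000 [wait]  node(5,5) S=327.9732 payoff=0.0000 vs cont=0.0000 → 0.0000 [wait]  ⇒ S*(5)=95.9564
t_4: node(4,0) S=51.9029 payoff=68.4371 vs cont=66.0265 → 68.4371 [stop]  node(4,1) S=78.1832 payoff=42.1568 vs cont=39.7462 → 42.1568 [stop]  node(4,2) S=117.7700 payoff=2.5700 vs cont=12.6000 → 12.6000 [wait]  node(4,3) S=177.4010 payoff=0.0000 vs cont=0.6207 → 0.6207 [wait]  node(4,4) S=267.2253 payoff=0.0000 vs cont=0.0000 → 0.0000 [wait]  ⇒ S*(4)=78.1832
t_3: node(3,0) S=63.7019 payoff=56.6381 vs cont=54.2275 → 56.6381 [stop]  node(3,1) S=95.9564 payoff=24.3836 vs cont=26.8730 → 26.8730 [wait]  node(3,2) S=144.5425 payoff=0.0000 vs cont=6.4954 → 6.4954 [wait]  node(3,3) S=217.7293 payoff=0.0000 vs cont=0.3050 → 0.3050 [wait]  ⇒ S*(3)=63.7019
t_2: node(2,0) S=78.1832 payoff=42.1568 vs cont=40.9624 → 42.1568 [stop]  node(2,1) S=117.7700 payoff=2.5700 vs cont=16.3796 → 16.3796 [wait]  node(2,2) S=177.4010 payoff=0.0000 vs cont=3.3411 → 3.3411 [wait]  ⇒ S*(2)=78.1832
t_1: node(1,0) S=95.9564 payoff=24.3836 vs cont=28.7194 → 28.7194 [wait]  node(1,1) S=144.5425 payoff=0.0000 vs cont=9.6818 → 9.6818 [wait]  ⇒ S*(1)=-
t_0: node(0,0) S=117.7700 payoff=2.5700 vs cont=18.8436 → 18.8436 [wait]  ⇒ S*(0)=-

price = 18.8436
boundary = - - 78.1832 63.7019 78.1832 95.9564
tree:
18.8436
28.7194 9.6818
42.1568 16.3796 3.3411
56.6381 26.8730 6.4954 0.3050
68.4371 42.1568 12.6000 0.6207 0.0000
78.0507 56.6381 24.3836 1.2630 0.0000 0.0000
85.8836 68.4371 42.1568 2.5700 0.0000 0.0000 0.0000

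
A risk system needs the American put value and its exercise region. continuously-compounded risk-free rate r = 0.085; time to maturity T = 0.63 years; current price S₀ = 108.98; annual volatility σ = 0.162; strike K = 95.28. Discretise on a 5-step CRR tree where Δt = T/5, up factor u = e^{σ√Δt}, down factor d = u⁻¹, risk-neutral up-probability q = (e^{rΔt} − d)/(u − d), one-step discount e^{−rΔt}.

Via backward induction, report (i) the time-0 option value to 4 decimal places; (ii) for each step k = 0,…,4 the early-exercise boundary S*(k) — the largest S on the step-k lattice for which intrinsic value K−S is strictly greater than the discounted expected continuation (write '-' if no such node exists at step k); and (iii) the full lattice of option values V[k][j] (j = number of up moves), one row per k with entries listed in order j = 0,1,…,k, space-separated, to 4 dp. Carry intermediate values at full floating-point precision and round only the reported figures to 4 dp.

price = 0.5068
boundary = - - - - 86.5868
tree:
0.5068
1.0699 0.1072
2.2155 0.2575 0.0000
4.4704 0.6184 0.0000 0.0000
8.6932 1.4855 0.0000 0.0000 0.0000
13.5319 3.5682 0.0000 0.0000 0.0000 0.0000

params: Δt=0.12600 u=1.05919 d=0.94412 q=0.57920 e^(-rΔt)=0.98935
t_5 payoffs: 13.5319 3.5682 0.0000 0.0000 0.0000 0.0000
t_4: node(4,0) S=86.5868 payoff=8.6932 vs cont=7.6782 → 8.6932 [stop]  node(4,1) S=97.1402 payoff=0.0000 vs cont=1.4855 → 1.4855 [wait]  node(4,2) S=108.9800 payoff=0.0000 vs cont=0.0000 → 0.0000 [wait]  node(4,3) S=122.2628 payoff=0.0000 vs cont=0.0000 → 0.0000 [wait]  node(4,4) S=137.1646 payoff=0.0000 vs cont=0.0000 → 0.0000 [wait]  ⇒ S*(4)=86.5868
t_3: node(3,0) S=91.7118 payoff=3.5682 vs cont=4.4704 → 4.4704 [wait]  node(3,1) S=102.8900 payoff=0.0000 vs cont=0.6184 → 0.6184 [wait]  node(3,2) S=115.4305 payoff=0.0000 vs cont=0.0000 → 0.0000 [wait]  node(3,3) S=129.4995 payoff=0.0000 vs cont=0.0000 → 0.0000 [wait]  ⇒ S*(3)=-
t_2: node(2,0) S=97.1402 payoff=0.0000 vs cont=2.2155 → 2.2155 [wait]  node(2,1) S=108.9800 payoff=0.0000 vs cont=0.2575 → 0.2575 [wait]  node(2,2) S=122.2628 payoff=0.0000 vs cont=0.0000 → 0.0000 [wait]  ⇒ S*(2)=-
t_1: node(1,0) S=102.8900 payoff=0.0000 vs cont=1.0699 → 1.0699 [wait]  node(1,1) S=115.4305 payoff=0.0000 vs cont=0.1072 → 0.1072 [wait]  ⇒ S*(1)=-
t_0: node(0,0) S=108.9800 payoff=0.0000 vs cont=0.5068 → 0.5068 [wait]  ⇒ S*(0)=-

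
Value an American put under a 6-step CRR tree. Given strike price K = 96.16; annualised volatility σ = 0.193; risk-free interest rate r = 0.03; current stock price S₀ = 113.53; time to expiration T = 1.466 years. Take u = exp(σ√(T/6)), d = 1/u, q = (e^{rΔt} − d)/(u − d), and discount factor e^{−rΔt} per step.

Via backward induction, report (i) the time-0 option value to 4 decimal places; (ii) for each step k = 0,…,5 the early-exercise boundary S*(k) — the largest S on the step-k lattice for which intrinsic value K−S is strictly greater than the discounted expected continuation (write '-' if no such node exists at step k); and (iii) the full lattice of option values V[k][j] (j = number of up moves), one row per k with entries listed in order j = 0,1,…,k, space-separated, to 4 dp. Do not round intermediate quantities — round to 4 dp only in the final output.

price = 2.5338
boundary = - - - - 77.5146 85.2738
tree:
2.5338
4.3628 0.8453
7.3372 1.6203 0.1266
11.9583 3.0844 0.2629 0.0000
18.6454 5.8234 0.5456 0.0000 0.0000
25.6985 10.8862 1.1324 0.0000 0.0000 0.0000
32.1098 18.6454 2.3504 0.0000 0.0000 0.0000 0.0000

Δt=0.24433  u=1.10010  d=0.90901  q=0.51467  discount=0.99270
step 6 (expiry): payoffs max(K−S,0) = 32.1098 18.6454 2.3504 0.0000 0.0000 0.0000 0.0000
step 5: (k=5,j=0): S=70.4615, (K−S)⁺=25.6985, hold=24.9962 ⇒ V=25.6985 exercise | (k=5,j=1): S=85.2738, (K−S)⁺=10.8862, hold=10.1840 ⇒ V=10.8862 exercise | (k=5,j=2): S=103.1998, (K−S)⁺=0.0000, hold=1.1324 ⇒ V=1.1324 continue | (k=5,j=3): S=124.8942, (K−S)⁺=0.0000, hold=0.0000 ⇒ V=0.0000 continue | (k=5,j=4): S=151.1492, (K−S)⁺=0.0000, hold=0.0000 ⇒ V=0.0000 continue | (k=5,j=5): S=182.9234, (K−S)⁺=0.0000, hold=0.0000 ⇒ V=0.0000 continue  boundary S*=85.2738
step 4: (k=4,j=0): S=77.5146, (K−S)⁺=18.6454, hold=17.9431 ⇒ V=18.6454 exercise | (k=4,j=1): S=93.8096, (K−S)⁺=2.3504, hold=5.8234 ⇒ V=5.8234 continue | (k=4,j=2): S=113.5300, (K−S)⁺=0.0000, hold=0.5456 ⇒ V=0.5456 continue | (k=4,j=3): S=137.3960, (K−S)⁺=0.0000, hold=0.0000 ⇒ V=0.0000 continue | (k=4,j=4): S=166.2790, (K−S)⁺=0.0000, hold=0.0000 ⇒ V=0.0000 continue  boundary S*=77.5146
step 3: (k=3,j=0): S=85.2738, (K−S)⁺=10.8862, hold=11.9583 ⇒ V=11.9583 continue | (k=3,j=1): S=103.1998, (K−S)⁺=0.0000, hold=3.0844 ⇒ V=3.0844 continue | (k=3,j=2): S=124.8942, (K−S)⁺=0.0000, hold=0.2629 ⇒ V=0.2629 continue | (k=3,j=3): S=151.1492, (K−S)⁺=0.0000, hold=0.0000 ⇒ V=0.0000 continue  boundary S*=-
step 2: (k=2,j=0): S=93.8096, (K−S)⁺=2.3504, hold=7.3372 ⇒ V=7.3372 continue | (k=2,j=1): S=113.5300, (K−S)⁺=0.0000, hold=1.6203 ⇒ V=1.6203 continue | (k=2,j=2): S=137.3960, (K−S)⁺=0.0000, hold=0.1266 ⇒ V=0.1266 continue  boundary S*=-
step 1: (k=1,j=0): S=103.1998, (K−S)⁺=0.0000, hold=4.3628 ⇒ V=4.3628 continue | (k=1,j=1): S=124.8942, (K−S)⁺=0.0000, hold=0.8453 ⇒ V=0.8453 continue  boundary S*=-
step 0: (k=0,j=0): S=113.5300, (K−S)⁺=0.0000, hold=2.5338 ⇒ V=2.5338 continue  boundary S*=-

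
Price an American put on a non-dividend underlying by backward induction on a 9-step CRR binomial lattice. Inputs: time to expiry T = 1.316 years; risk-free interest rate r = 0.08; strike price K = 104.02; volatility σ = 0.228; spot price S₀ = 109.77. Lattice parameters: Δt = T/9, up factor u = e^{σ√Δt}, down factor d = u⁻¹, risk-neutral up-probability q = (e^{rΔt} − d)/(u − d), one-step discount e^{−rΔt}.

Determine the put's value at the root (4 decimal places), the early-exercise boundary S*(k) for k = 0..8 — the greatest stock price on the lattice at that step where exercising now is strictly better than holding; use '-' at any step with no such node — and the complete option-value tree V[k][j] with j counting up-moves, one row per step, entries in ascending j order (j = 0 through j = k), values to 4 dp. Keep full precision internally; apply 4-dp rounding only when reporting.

price = 5.2598
boundary = - - - 84.5068 77.4512 84.5068 77.4512 84.5068 92.2053
tree:
5.2598
8.3805 2.7743
12.9884 4.7236 1.2107
19.5132 7.8347 2.2346 0.3841
26.5688 12.5958 4.0386 0.7803 0.0624
33.0354 19.5132 7.1067 1.5706 0.1389 0.0000
38.9621 26.5688 12.0708 3.1258 0.3093 0.0000 0.0000
44.3939 33.0354 19.5132 6.1331 0.6888 0.0000 0.0000 0.0000
49.3723 38.9621 26.5688 11.8147 1.5337 0.0000 0.0000 0.0000 0.0000
53.9349 44.3939 33.0354 19.5132 3.4150 0.0000 0.0000 0.0000 0.0000 0.0000

params: Δt=0.14622 u=1.09110 d=0.91651 q=0.54561 e^(-rΔt)=0.98837
t_9 payoffs: 53.9349 44.3939 33.0354 19.5132 3.4150 0.0000 0.0000 0.0000 0.0000 0.0000
t_8: node(8,0) S=54.6477 payoff=49.3723 vs cont=48.1626 → 49.3723 [stop]  node(8,1) S=65.0579 payoff=38.9621 vs cont=37.7524 → 38.9621 [stop]  node(8,2) S=77.4512 payoff=26.5688 vs cont=25.3591 → 26.5688 [stop]  node(8,3) S=92.2053 payoff=11.8147 vs cont=10.6050 → 11.8147 [stop]  node(8,4) S=109.7700 payoff=0.0000 vs cont=1.5337 → 1.5337 [wait]  node(8,5) S=130.6807 payoff=0.0000 vs cont=0.0000 → 0.0000 [wait]  node(8,6) S=155.5749 payoff=0.0000 vs cont=0.0000 → 0.0000 [wait]  node(8,7) S=185.2112 payoff=0.0000 vs cont=0.0000 → 0.0000 [wait]  node(8,8) S=220.4932 payoff=0.0000 vs cont=0.0000 → 0.0000 [wait]  ⇒ S*(8)=92.2053
t_7: node(7,0) S=59.6261 payoff=44.3939 vs cont=43.1842 → 44.3939 [stop]  node(7,1) S=70.9846 payoff=33.0354 vs cont=31.8257 → 33.0354 [stop]  node(7,2) S=84.5068 payoff=19.5132 vs cont=18.3035 → 19.5132 [stop]  node(7,3) S=100.6050 payoff=3.4150 vs cont=6.1331 → 6.1331 [wait]  node(7,4) S=119.7699 payoff=0.0000 vs cont=0.6888 → 0.6888 [wait]  node(7,5) S=142.5855 payoff=0.0000 vs cont=0.0000 → 0.0000 [wait]  node(7,6) S=169.7475 payoff=0.0000 vs cont=0.0000 → 0.0000 [wait]  node(7,7) S=202.0837 payoff=0.0000 vs cont=0.0000 → 0.0000 [wait]  ⇒ S*(7)=84.5068
t_6: node(6,0) S=65.0579 payoff=38.9621 vs cont=37.7524 → 38.9621 [stop]  node(6,1) S=77.4512 payoff=26.5688 vs cont=25.3591 → 26.5688 [stop]  node(6,2) S=92.2053 payoff=11.8147 vs cont=12.0708 → 12.0708 [wait]  node(6,3) S=109.7700 payoff=0.0000 vs cont=3.1258 → 3.1258 [wait]  node(6,4) S=130.6807 payoff=0.0000 vs cont=0.3093 → 0.3093 [wait]  node(6,5) S=155.5749 payoff=0.0000 vs cont=0.0000 → 0.0000 [wait]  node(6,6) S=185.2112 payoff=0.0000 vs cont=0.0000 → 0.0000 [wait]  ⇒ S*(6)=77.4512
t_5: node(5,0) S=70.9846 payoff=33.0354 vs cont=31.8257 → 33.0354 [stop]  node(5,1) S=84.5068 payoff=19.5132 vs cont=18.4415 → 19.5132 [stop]  node(5,2) S=100.6050 payoff=3.4150 vs cont=7.1067 → 7.1067 [wait]  node(5,3) S=119.7699 payoff=0.0000 vs cont=1.5706 → 1.5706 [wait]  node(5,4) S=142.5855 payoff=0.0000 vs cont=0.1389 → 0.1389 [wait]  node(5,5) S=169.7475 payoff=0.0000 vs cont=0.0000 → 0.0000 [wait]  ⇒ S*(5)=84.5068
t_4: node(4,0) S=77.4512 payoff=26.5688 vs cont=25.3591 → 26.5688 [stop]  node(4,1) S=92.2053 payoff=11.8147 vs cont=12.5958 → 12.5958 [wait]  node(4,2) S=109.7700 payoff=0.0000 vs cont=4.0386 → 4.0386 [wait]  node(4,3) S=130.6807 payoff=0.0000 vs cont=0.7803 → 0.7803 [wait]  node(4,4) S=155.5749 payoff=0.0000 vs cont=0.0624 → 0.0624 [wait]  ⇒ S*(4)=77.4512
t_3: node(3,0) S=84.5068 payoff=19.5132 vs cont=18.7247 → 19.5132 [stop]  node(3,1) S=100.6050 payoff=3.4150 vs cont=7.8347 → 7.8347 [wait]  node(3,2) S=119.7699 payoff=0.0000 vs cont=2.2346 → 2.2346 [wait]  node(3,3) S=142.5855 payoff=0.0000 vs cont=0.3841 → 0.3841 [wait]  ⇒ S*(3)=84.5068
t_2: node(2,0) S=92.2053 payoff=11.8147 vs cont=12.9884 → 12.9884 [wait]  node(2,1) S=109.7700 payoff=0.0000 vs cont=4.7236 → 4.7236 [wait]  node(2,2) S=130.6807 payoff=0.0000 vs cont=1.2107 → 1.2107 [wait]  ⇒ S*(2)=-
t_1: node(1,0) S=100.6050 payoff=3.4150 vs cont=8.3805 → 8.3805 [wait]  node(1,1) S=119.7699 payoff=0.0000 vs cont=2.7743 → 2.7743 [wait]  ⇒ S*(1)=-
t_0: node(0,0) S=109.7700 payoff=0.0000 vs cont=5.2598 → 5.2598 [wait]  ⇒ S*(0)=-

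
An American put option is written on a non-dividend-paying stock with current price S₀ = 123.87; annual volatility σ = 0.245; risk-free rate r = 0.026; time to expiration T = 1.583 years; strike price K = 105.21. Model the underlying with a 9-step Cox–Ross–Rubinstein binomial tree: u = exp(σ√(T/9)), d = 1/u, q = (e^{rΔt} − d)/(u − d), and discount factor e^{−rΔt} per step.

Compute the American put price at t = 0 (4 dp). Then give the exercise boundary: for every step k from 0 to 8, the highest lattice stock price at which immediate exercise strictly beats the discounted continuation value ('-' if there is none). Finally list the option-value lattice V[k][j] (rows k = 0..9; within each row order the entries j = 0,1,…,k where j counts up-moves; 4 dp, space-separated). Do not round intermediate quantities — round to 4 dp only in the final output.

Δt=0.17589  u=1.10822  d=0.90235  q=0.49660  discount=0.99544
step 9 (expiry): payoffs max(K−S,0) = 56.0797 44.8711 31.1053 14.1990 0.0000 0.0000 0.0000 0.0000 0.0000 0.0000
step 8: (k=8,j=0): S=54.4469, (K−S)⁺=50.7631, hold=50.2831 ⇒ V=50.7631 exercise | (k=8,j=1): S=66.8685, (K−S)⁺=38.3415, hold=37.8615 ⇒ V=38.3415 exercise | (k=8,j=2): S=82.1239, (K−S)⁺=23.0861, hold=22.6060 ⇒ V=23.0861 exercise | (k=8,j=3): S=100.8598, (K−S)⁺=4.3502, hold=7.1152 ⇒ V=7.1152 continue | (k=8,j=4): S=123.8700, (K−S)⁺=0.0000, hold=0.0000 ⇒ V=0.0000 continue | (k=8,j=5): S=152.1298, (K−S)⁺=0.0000, hold=0.0000 ⇒ V=0.0000 continue | (k=8,j=6): S=186.8369, (K−S)⁺=0.0000, hold=0.0000 ⇒ V=0.0000 continue | (k=8,j=7): S=229.4620, (K−S)⁺=0.0000, hold=0.0000 ⇒ V=0.0000 continue | (k=8,j=8): S=281.8117, (K−S)⁺=0.0000, hold=0.0000 ⇒ V=0.0000 continue  boundary S*=82.1239
step 7: (k=7,j=0): S=60.3389, (K−S)⁺=44.8711, hold=44.3911 ⇒ V=44.8711 exercise | (k=7,j=1): S=74.1047, (K−S)⁺=31.1053, hold=30.6253 ⇒ V=31.1053 exercise | (k=7,j=2): S=91.0110, (K−S)⁺=14.1990, hold=15.0858 ⇒ V=15.0858 continue | (k=7,j=3): S=111.7743, (K−S)⁺=0.0000, hold=3.5654 ⇒ V=3.5654 continue | (k=7,j=4): S=137.2746, (K−S)⁺=0.0000, hold=0.0000 ⇒ V=0.0000 continue | (k=7,j=5): S=168.5926, (K−S)⁺=0.0000, hold=0.0000 ⇒ V=0.0000 continue | (k=7,j=6): S=207.0555, (K−S)⁺=0.0000, hold=0.0000 ⇒ V=0.0000 continue | (k=7,j=7): S=254.2933, (K−S)⁺=0.0000, hold=0.0000 ⇒ V=0.0000 continue  boundary S*=74.1047
step 6: (k=6,j=0): S=66.8685, (K−S)⁺=38.3415, hold=37.8615 ⇒ V=38.3415 exercise | (k=6,j=1): S=82.1239, (K−S)⁺=23.0861, hold=23.0444 ⇒ V=23.0861 exercise | (k=6,j=2): S=100.8598, (K−S)⁺=4.3502, hold=9.3220 ⇒ V=9.3220 continue | (k=6,j=3): S=123.8700, (K−S)⁺=0.0000, hold=1.7867 ⇒ V=1.7867 continue | (k=6,j=4): S=152.1298, (K−S)⁺=0.0000, hold=0.0000 ⇒ V=0.0000 continue | (k=6,j=5): S=186.8369, (K−S)⁺=0.0000, hold=0.0000 ⇒ V=0.0000 continue | (k=6,j=6): S=229.4620, (K−S)⁺=0.0000, hold=0.0000 ⇒ V=0.0000 continue  boundary S*=82.1239
step 5: (k=5,j=0): S=74.1047, (K−S)⁺=31.1053, hold=30.6253 ⇒ V=31.1053 exercise | (k=5,j=1): S=91.0110, (K−S)⁺=14.1990, hold=16.1767 ⇒ V=16.1767 continue | (k=5,j=2): S=111.7743, (K−S)⁺=0.0000, hold=5.5545 ⇒ V=5.5545 continue | (k=5,j=3): S=137.2746, (K−S)⁺=0.0000, hold=0.8953 ⇒ V=0.8953 continue | (k=5,j=4): S=168.5926, (K−S)⁺=0.0000, hold=0.0000 ⇒ V=0.0000 continue | (k=5,j=5): S=207.0555, (K−S)⁺=0.0000, hold=0.0000 ⇒ V=0.0000 continue  boundary S*=74.1047
step 4: (k=4,j=0): S=82.1239, (K−S)⁺=23.0861, hold=23.5837 ⇒ V=23.5837 continue | (k=4,j=1): S=100.8598, (K−S)⁺=4.3502, hold=10.8520 ⇒ V=10.8520 continue | (k=4,j=2): S=123.8700, (K−S)⁺=0.0000, hold=3.2260 ⇒ V=3.2260 continue | (k=4,j=3): S=152.1298, (K−S)⁺=0.0000, hold=0.4486 ⇒ V=0.4486 continue | (k=4,j=4): S=186.8369, (K−S)⁺=0.0000, hold=0.0000 ⇒ V=0.0000 continue  boundary S*=-
step 3: (k=3,j=0): S=91.0110, (K−S)⁺=14.1990, hold=17.1824 ⇒ V=17.1824 continue | (k=3,j=1): S=111.7743, (K−S)⁺=0.0000, hold=7.0327 ⇒ V=7.0327 continue | (k=3,j=2): S=137.2746, (K−S)⁺=0.0000, hold=1.8383 ⇒ V=1.8383 continue | (k=3,j=3): S=168.5926, (K−S)⁺=0.0000, hold=0.2248 ⇒ V=0.2248 continue  boundary S*=-
step 2: (k=2,j=0): S=100.8598, (K−S)⁺=4.3502, hold=12.0866 ⇒ V=12.0866 continue | (k=2,j=1): S=123.8700, (K−S)⁺=0.0000, hold=4.4328 ⇒ V=4.4328 continue | (k=2,j=2): S=152.1298, (K−S)⁺=0.0000, hold=1.0323 ⇒ V=1.0323 continue  boundary S*=-
step 1: (k=1,j=0): S=111.7743, (K−S)⁺=0.0000, hold=8.2479 ⇒ V=8.2479 continue | (k=1,j=1): S=137.2746, (K−S)⁺=0.0000, hold=2.7316 ⇒ V=2.7316 continue  boundary S*=-
step 0: (k=0,j=0): S=123.8700, (K−S)⁺=0.0000, hold=5.4834 ⇒ V=5.4834 continue  boundary S*=-

price = 5.4834
boundary = - - - - - 74.1047 82.1239 74.1047 82.1239
tree:
5.4834
8.2479 2.7316
12.0866 4.4328 1.0323
17.1824 7.0327 1.8383 0.2248
23.5837 10.8520 3.2260 0.4486 0.0000
31.1053 16.1767 5.5545 0.8953 0.0000 0.0000
38.3415 23.0861 9.3220 1.7867 0.0000 0.0000 0.0000
44.8711 31.1053 15.0858 3.5654 0.0000 0.0000 0.0000 0.0000
50.7631 38.3415 23.0861 7.1152 0.0000 0.0000 0.0000 0.0000 0.0000
56.0797 44.8711 31.1053 14.1990 0.0000 0.0000 0.0000 0.0000 0.0000 0.0000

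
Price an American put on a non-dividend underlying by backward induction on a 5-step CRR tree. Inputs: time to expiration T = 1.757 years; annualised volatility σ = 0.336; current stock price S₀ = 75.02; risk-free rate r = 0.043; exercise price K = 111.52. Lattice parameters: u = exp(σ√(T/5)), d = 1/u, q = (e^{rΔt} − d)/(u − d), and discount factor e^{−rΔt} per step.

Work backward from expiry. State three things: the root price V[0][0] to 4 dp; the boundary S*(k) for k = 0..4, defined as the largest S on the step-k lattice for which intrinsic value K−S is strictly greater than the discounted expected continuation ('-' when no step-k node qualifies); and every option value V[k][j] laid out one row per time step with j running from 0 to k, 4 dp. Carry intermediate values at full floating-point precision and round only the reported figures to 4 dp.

price = 37.3463
boundary = - 61.4717 75.0200 61.4717 75.0200
tree:
37.3463
50.0483 25.2020
61.1498 36.5000 14.1500
70.2464 50.0483 23.2358 5.0714
77.7002 61.1498 36.5000 10.0625 0.0000
83.8079 70.2464 50.0483 19.9657 0.0000 0.0000

params: Δt=0.35140 u=1.22040 d=0.81940 q=0.48834 e^(-rΔt)=0.98500
t_5 payoffs: 83.8079 70.2464 50.0483 19.9657 0.0000 0.0000
t_4: node(4,0) S=33.8198 payoff=77.7002 vs cont=76.0278 → 77.7002 [stop]  node(4,1) S=50.3702 payoff=61.1498 vs cont=59.4774 → 61.1498 [stop]  node(4,2) S=75.0200 payoff=36.5000 vs cont=34.8276 → 36.5000 [stop]  node(4,3) S=111.7327 payoff=0.0000 vs cont=10.0625 → 10.0625 [wait]  node(4,4) S=166.4116 payoff=0.0000 vs cont=0.0000 → 0.0000 [wait]  ⇒ S*(4)=75.0200
t_3: node(3,0) S=41.2736 payoff=70.2464 vs cont=68.5740 → 70.2464 [stop]  node(3,1) S=61.4717 payoff=50.0483 vs cont=48.3759 → 50.0483 [stop]  node(3,2) S=91.5543 payoff=19.9657 vs cont=23.2358 → 23.2358 [wait]  node(3,3) S=136.3584 payoff=0.0000 vs cont=5.0714 → 5.0714 [wait]  ⇒ S*(3)=61.4717
t_2: node(2,0) S=50.3702 payoff=61.1498 vs cont=59.4774 → 61.1498 [stop]  node(2,1) S=75.0200 payoff=36.5000 vs cont=36.4005 → 36.5000 [stop]  node(2,2) S=111.7327 payoff=0.0000 vs cont=14.1500 → 14.1500 [wait]  ⇒ S*(2)=75.0200
t_1: node(1,0) S=61.4717 payoff=50.0483 vs cont=48.3759 → 50.0483 [stop]  node(1,1) S=91.5543 payoff=19.9657 vs cont=25.2020 → 25.2020 [wait]  ⇒ S*(1)=61.4717
t_0: node(0,0) S=75.0200 payoff=36.5000 vs cont=37.3463 → 37.3463 [wait]  ⇒ S*(0)=-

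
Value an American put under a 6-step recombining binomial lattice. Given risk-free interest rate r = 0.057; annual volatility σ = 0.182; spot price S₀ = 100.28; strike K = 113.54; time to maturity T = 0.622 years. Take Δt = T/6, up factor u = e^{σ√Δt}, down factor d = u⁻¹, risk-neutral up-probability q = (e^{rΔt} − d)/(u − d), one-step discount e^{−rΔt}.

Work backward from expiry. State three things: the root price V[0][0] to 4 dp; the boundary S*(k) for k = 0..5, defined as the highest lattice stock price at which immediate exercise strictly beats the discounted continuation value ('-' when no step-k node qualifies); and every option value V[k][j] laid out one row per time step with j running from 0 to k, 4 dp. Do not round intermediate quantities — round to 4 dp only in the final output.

Δt=0.10367  u=1.06035  d=0.94308  q=0.53589  discount=0.99411
step 6 (expiry): payoffs max(K−S,0) = 42.9865 34.2137 24.3501 13.2600 0.7910 0.0000 0.0000
step 5: (k=5,j=0): S=74.8114, (K−S)⁺=38.7286, hold=38.0596 ⇒ V=38.7286 exercise | (k=5,j=1): S=84.1137, (K−S)⁺=29.4263, hold=28.7574 ⇒ V=29.4263 exercise | (k=5,j=2): S=94.5725, (K−S)⁺=18.9675, hold=18.2985 ⇒ V=18.9675 exercise | (k=5,j=3): S=106.3319, (K−S)⁺=7.2081, hold=6.5392 ⇒ V=7.2081 exercise | (k=5,j=4): S=119.5535, (K−S)⁺=0.0000, hold=0.3649 ⇒ V=0.3649 continue | (k=5,j=5): S=134.4190, (K−S)⁺=0.0000, hold=0.0000 ⇒ V=0.0000 continue  boundary S*=106.3319
step 4: (k=4,j=0): S=79.3263, (K−S)⁺=34.2137, hold=33.5448 ⇒ V=34.2137 exercise | (k=4,j=1): S=89.1899, (K−S)⁺=24.3501, hold=23.6811 ⇒ V=24.3501 exercise | (k=4,j=2): S=100.2800, (K−S)⁺=13.2600, hold=12.5911 ⇒ V=13.2600 exercise | (k=4,j=3): S=112.7490, (K−S)⁺=0.7910, hold=3.5200 ⇒ V=3.5200 continue | (k=4,j=4): S=126.7685, (K−S)⁺=0.0000, hold=0.1684 ⇒ V=0.1684 continue  boundary S*=100.2800
step 3: (k=3,j=0): S=84.1137, (K−S)⁺=29.4263, hold=28.7574 ⇒ V=29.4263 exercise | (k=3,j=1): S=94.5725, (K−S)⁺=18.9675, hold=18.2985 ⇒ V=18.9675 exercise | (k=3,j=2): S=106.3319, (K−S)⁺=7.2081, hold=7.9930 ⇒ V=7.9930 continue | (k=3,j=3): S=119.5535, (K−S)⁺=0.0000, hold=1.7137 ⇒ V=1.7137 continue  boundary S*=94.5725
step 2: (k=2,j=0): S=89.1899, (K−S)⁺=24.3501, hold=23.6811 ⇒ V=24.3501 exercise | (k=2,j=1): S=100.2800, (K−S)⁺=13.2600, hold=13.0092 ⇒ V=13.2600 exercise | (k=2,j=2): S=112.7490, (K−S)⁺=0.7910, hold=4.6007 ⇒ V=4.6007 continue  boundary S*=100.2800
step 1: (k=1,j=0): S=94.5725, (K−S)⁺=18.9675, hold=18.2985 ⇒ V=18.9675 exercise | (k=1,j=1): S=106.3319, (K−S)⁺=7.2081, hold=8.5688 ⇒ V=8.5688 continue  boundary S*=94.5725
step 0: (k=0,j=0): S=100.2800, (K−S)⁺=13.2600, hold=13.3160 ⇒ V=13.3160 continue  boundary S*=-

price = 13.3160
boundary = - 94.5725 100.2800 94.5725 100.2800 106.3319
tree:
13.3160
18.9675 8.5688
24.3501 13.2600 4.6007
29.4263 18.9675 7.9930 1.7137
34.2137 24.3501 13.2600 3.5200 0.1684
38.7286 29.4263 18.9675 7.2081 0.3649 0.0000
42.9865 34.2137 24.3501 13.2600 0.7910 0.0000 0.0000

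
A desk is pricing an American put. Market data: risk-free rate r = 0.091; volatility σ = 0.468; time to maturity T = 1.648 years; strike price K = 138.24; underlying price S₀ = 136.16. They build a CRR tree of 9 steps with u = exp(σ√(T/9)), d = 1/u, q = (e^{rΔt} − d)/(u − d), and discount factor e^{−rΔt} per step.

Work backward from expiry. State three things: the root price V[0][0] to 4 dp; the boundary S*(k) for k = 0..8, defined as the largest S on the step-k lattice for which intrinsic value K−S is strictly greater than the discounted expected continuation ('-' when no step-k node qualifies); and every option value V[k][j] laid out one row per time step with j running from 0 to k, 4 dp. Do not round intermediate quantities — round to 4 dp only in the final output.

Δt=0.18311  u=1.22173  d=0.81851  q=0.49177  discount=0.98347
step 9 (expiry): payoffs max(K−S,0) = 115.7863 104.7254 88.2156 63.5730 26.7911 0.0000 0.0000 0.0000 0.0000 0.0000
step 8: (k=8,j=0): S=27.4322, (K−S)⁺=110.8078, hold=108.5234 ⇒ V=110.8078 exercise | (k=8,j=1): S=40.9457, (K−S)⁺=97.2943, hold=95.0099 ⇒ V=97.2943 exercise | (k=8,j=2): S=61.1160, (K−S)⁺=77.1240, hold=74.8396 ⇒ V=77.1240 exercise | (k=8,j=3): S=91.2226, (K−S)⁺=47.0174, hold=44.7330 ⇒ V=47.0174 exercise | (k=8,j=4): S=136.1600, (K−S)⁺=2.0800, hold=13.3909 ⇒ V=13.3909 continue | (k=8,j=5): S=203.2342, (K−S)⁺=0.0000, hold=0.0000 ⇒ V=0.0000 continue | (k=8,j=6): S=303.3500, (K−S)⁺=0.0000, hold=0.0000 ⇒ V=0.0000 continue | (k=8,j=7): S=452.7842, (K−S)⁺=0.0000, hold=0.0000 ⇒ V=0.0000 continue | (k=8,j=8): S=675.8315, (K−S)⁺=0.0000, hold=0.0000 ⇒ V=0.0000 continue  boundary S*=91.2226
step 7: (k=7,j=0): S=33.5146, (K−S)⁺=104.7254, hold=102.4410 ⇒ V=104.7254 exercise | (k=7,j=1): S=50.0244, (K−S)⁺=88.2156, hold=85.9312 ⇒ V=88.2156 exercise | (k=7,j=2): S=74.6670, (K−S)⁺=63.5730, hold=61.2886 ⇒ V=63.5730 exercise | (k=7,j=3): S=111.4489, (K−S)⁺=26.7911, hold=29.9771 ⇒ V=29.9771 continue | (k=7,j=4): S=166.3501, (K−S)⁺=0.0000, hold=6.6932 ⇒ V=6.6932 continue | (k=7,j=5): S=248.2964, (K−S)⁺=0.0000, hold=0.0000 ⇒ V=0.0000 continue | (k=7,j=6): S=370.6104, (K−S)⁺=0.0000, hold=0.0000 ⇒ V=0.0000 continue | (k=7,j=7): S=553.1779, (K−S)⁺=0.0000, hold=0.0000 ⇒ V=0.0000 continue  boundary S*=74.6670
step 6: (k=6,j=0): S=40.9457, (K−S)⁺=97.2943, hold=95.0099 ⇒ V=97.2943 exercise | (k=6,j=1): S=61.1160, (K−S)⁺=77.1240, hold=74.8396 ⇒ V=77.1240 exercise | (k=6,j=2): S=91.2226, (K−S)⁺=47.0174, hold=46.2739 ⇒ V=47.0174 exercise | (k=6,j=3): S=136.1600, (K−S)⁺=2.0800, hold=18.2206 ⇒ V=18.2206 continue | (k=6,j=4): S=203.2342, (K−S)⁺=0.0000, hold=3.3454 ⇒ V=3.3454 continue | (k=6,j=5): S=303.3500, (K−S)⁺=0.0000, hold=0.0000 ⇒ V=0.0000 continue | (k=6,j=6): S=452.7842, (K−S)⁺=0.0000, hold=0.0000 ⇒ V=0.0000 continue  boundary S*=91.2226
step 5: (k=5,j=0): S=50.0244, (K−S)⁺=88.2156, hold=85.9312 ⇒ V=88.2156 exercise | (k=5,j=1): S=74.6670, (K−S)⁺=63.5730, hold=61.2886 ⇒ V=63.5730 exercise | (k=5,j=2): S=111.4489, (K−S)⁺=26.7911, hold=32.3130 ⇒ V=32.3130 continue | (k=5,j=3): S=166.3501, (K−S)⁺=0.0000, hold=10.7252 ⇒ V=10.7252 continue | (k=5,j=4): S=248.2964, (K−S)⁺=0.0000, hold=1.6721 ⇒ V=1.6721 continue | (k=5,j=5): S=370.6104, (K−S)⁺=0.0000, hold=0.0000 ⇒ V=0.0000 continue  boundary S*=74.6670
step 4: (k=4,j=0): S=61.1160, (K−S)⁺=77.1240, hold=74.8396 ⇒ V=77.1240 exercise | (k=4,j=1): S=91.2226, (K−S)⁺=47.0174, hold=47.4037 ⇒ V=47.4037 continue | (k=4,j=2): S=136.1600, (K−S)⁺=2.0800, hold=21.3381 ⇒ V=21.3381 continue | (k=4,j=3): S=203.2342, (K−S)⁺=0.0000, hold=6.1695 ⇒ V=6.1695 continue | (k=4,j=4): S=303.3500, (K−S)⁺=0.0000, hold=0.8358 ⇒ V=0.8358 continue  boundary S*=61.1160
step 3: (k=3,j=0): S=74.6670, (K−S)⁺=63.5730, hold=61.4754 ⇒ V=63.5730 exercise | (k=3,j=1): S=111.4489, (K−S)⁺=26.7911, hold=34.0138 ⇒ V=34.0138 continue | (k=3,j=2): S=166.3501, (K−S)⁺=0.0000, hold=13.6493 ⇒ V=13.6493 continue | (k=3,j=3): S=248.2964, (K−S)⁺=0.0000, hold=3.4879 ⇒ V=3.4879 continue  boundary S*=74.6670
step 2: (k=2,j=0): S=91.2226, (K−S)⁺=47.0174, hold=48.2263 ⇒ V=48.2263 continue | (k=2,j=1): S=136.1600, (K−S)⁺=2.0800, hold=23.6025 ⇒ V=23.6025 continue | (k=2,j=2): S=203.2342, (K−S)⁺=0.0000, hold=8.5092 ⇒ V=8.5092 continue  boundary S*=-
step 1: (k=1,j=0): S=111.4489, (K−S)⁺=26.7911, hold=35.5201 ⇒ V=35.5201 continue | (k=1,j=1): S=166.3501, (K−S)⁺=0.0000, hold=15.9126 ⇒ V=15.9126 continue  boundary S*=-
step 0: (k=0,j=0): S=136.1600, (K−S)⁺=2.0800, hold=25.4501 ⇒ V=25.4501 continue  boundary S*=-

price = 25.4501
boundary = - - - 74.6670 61.1160 74.6670 91.2226 74.6670 91.2226
tree:
25.4501
35.5201 15.9126
48.2263 23.6025 8.5092
63.5730 34.0138 13.6493 3.4879
77.1240 47.4037 21.3381 6.1695 0.8358
88.2156 63.5730 32.3130 10.7252 1.6721 0.0000
97.2943 77.1240 47.0174 18.2206 3.3454 0.0000 0.0000
104.7254 88.2156 63.5730 29.9771 6.6932 0.0000 0.0000 0.0000
110.8078 97.2943 77.1240 47.0174 13.3909 0.0000 0.0000 0.0000 0.0000
115.7863 104.7254 88.2156 63.5730 26.7911 0.0000 0.0000 0.0000 0.0000 0.0000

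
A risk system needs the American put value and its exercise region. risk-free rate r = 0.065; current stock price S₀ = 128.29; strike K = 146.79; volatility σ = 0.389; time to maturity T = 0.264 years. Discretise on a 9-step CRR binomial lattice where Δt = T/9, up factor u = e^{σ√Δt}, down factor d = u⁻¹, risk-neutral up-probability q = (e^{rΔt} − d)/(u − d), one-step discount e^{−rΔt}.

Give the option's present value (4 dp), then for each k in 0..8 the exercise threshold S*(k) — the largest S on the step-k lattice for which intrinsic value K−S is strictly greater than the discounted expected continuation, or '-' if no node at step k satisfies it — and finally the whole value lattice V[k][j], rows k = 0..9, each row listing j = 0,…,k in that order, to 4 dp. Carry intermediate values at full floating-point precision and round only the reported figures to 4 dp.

Δt=0.02933  u=1.06889  d=0.93555  q=0.49766  discount=0.99810
step 9 (expiry): payoffs max(K−S,0) = 76.3559 66.3167 54.8466 41.7416 26.7687 9.6617 0.0000 0.0000 0.0000 0.0000
step 8: (k=8,j=0): S=75.2866, (K−S)⁺=71.5034, hold=71.2238 ⇒ V=71.5034 exercise | (k=8,j=1): S=86.0174, (K−S)⁺=60.7726, hold=60.4930 ⇒ V=60.7726 exercise | (k=8,j=2): S=98.2777, (K−S)⁺=48.5123, hold=48.2326 ⇒ V=48.5123 exercise | (k=8,j=3): S=112.2856, (K−S)⁺=34.5044, hold=34.2248 ⇒ V=34.5044 exercise | (k=8,j=4): S=128.2900, (K−S)⁺=18.5000, hold=18.2204 ⇒ V=18.5000 exercise | (k=8,j=5): S=146.5756, (K−S)⁺=0.2144, hold=4.8442 ⇒ V=4.8442 continue | (k=8,j=6): S=167.4675, (K−S)⁺=0.0000, hold=0.0000 ⇒ V=0.0000 continue | (k=8,j=7): S=191.3371, (K−S)⁺=0.0000, hold=0.0000 ⇒ V=0.0000 continue | (k=8,j=8): S=218.6090, (K−S)⁺=0.0000, hold=0.0000 ⇒ V=0.0000 continue  boundary S*=128.2900
step 7: (k=7,j=0): S=80.4733, (K−S)⁺=66.3167, hold=66.0371 ⇒ V=66.3167 exercise | (k=7,j=1): S=91.9434, (K−S)⁺=54.8466, hold=54.5669 ⇒ V=54.8466 exercise | (k=7,j=2): S=105.0484, (K−S)⁺=41.7416, hold=41.4620 ⇒ V=41.7416 exercise | (k=7,j=3): S=120.0213, (K−S)⁺=26.7687, hold=26.4891 ⇒ V=26.7687 exercise | (k=7,j=4): S=137.1283, (K−S)⁺=9.6617, hold=11.6817 ⇒ V=11.6817 continue | (k=7,j=5): S=156.6737, (K−S)⁺=0.0000, hold=2.4288 ⇒ V=2.4288 continue | (k=7,j=6): S=179.0049, (K−S)⁺=0.0000, hold=0.0000 ⇒ V=0.0000 continue | (k=7,j=7): S=204.5190, (K−S)⁺=0.0000, hold=0.0000 ⇒ V=0.0000 continue  boundary S*=120.0213
step 6: (k=6,j=0): S=86.0174, (K−S)⁺=60.7726, hold=60.4930 ⇒ V=60.7726 exercise | (k=6,j=1): S=98.2777, (K−S)⁺=48.5123, hold=48.2326 ⇒ V=48.5123 exercise | (k=6,j=2): S=112.2856, (K−S)⁺=34.5044, hold=34.2248 ⇒ V=34.5044 exercise | (k=6,j=3): S=128.2900, (K−S)⁺=18.5000, hold=19.2238 ⇒ V=19.2238 continue | (k=6,j=4): S=146.5756, (K−S)⁺=0.2144, hold=7.0634 ⇒ V=7.0634 continue | (k=6,j=5): S=167.4675, (K−S)⁺=0.0000, hold=1.2177 ⇒ V=1.2177 continue | (k=6,j=6): S=191.3371, (K−S)⁺=0.0000, hold=0.0000 ⇒ V=0.0000 continue  boundary S*=112.2856
step 5: (k=5,j=0): S=91.9434, (K−S)⁺=54.8466, hold=54.5669 ⇒ V=54.8466 exercise | (k=5,j=1): S=105.0484, (K−S)⁺=41.7416, hold=41.4620 ⇒ V=41.7416 exercise | (k=5,j=2): S=120.0213, (K−S)⁺=26.7687, hold=26.8486 ⇒ V=26.8486 continue | (k=5,j=3): S=137.1283, (K−S)⁺=9.6617, hold=13.1469 ⇒ V=13.1469 continue | (k=5,j=4): S=156.6737, (K−S)⁺=0.0000, hold=4.1463 ⇒ V=4.1463 continue | (k=5,j=5): S=179.0049, (K−S)⁺=0.0000, hold=0.6106 ⇒ V=0.6106 continue  boundary S*=105.0484
step 4: (k=4,j=0): S=98.2777, (K−S)⁺=48.5123, hold=48.2326 ⇒ V=48.5123 exercise | (k=4,j=1): S=112.2856, (K−S)⁺=34.5044, hold=34.2645 ⇒ V=34.5044 exercise | (k=4,j=2): S=128.2900, (K−S)⁺=18.5000, hold=19.9916 ⇒ V=19.9916 continue | (k=4,j=3): S=146.5756, (K−S)⁺=0.2144, hold=8.6511 ⇒ V=8.6511 continue | (k=4,j=4): S=167.4675, (K−S)⁺=0.0000, hold=2.3822 ⇒ V=2.3822 continue  boundary S*=112.2856
step 3: (k=3,j=0): S=105.0484, (K−S)⁺=41.7416, hold=41.4620 ⇒ V=41.7416 exercise | (k=3,j=1): S=120.0213, (K−S)⁺=26.7687, hold=27.2300 ⇒ V=27.2300 continue | (k=3,j=2): S=137.1283, (K−S)⁺=9.6617, hold=14.3206 ⇒ V=14.3206 continue | (k=3,j=3): S=156.6737, (K−S)⁺=0.0000, hold=5.5208 ⇒ V=5.5208 continue  boundary S*=105.0484
step 2: (k=2,j=0): S=112.2856, (K−S)⁺=34.5044, hold=34.4539 ⇒ V=34.5044 exercise | (k=2,j=1): S=128.2900, (K−S)⁺=18.5000, hold=20.7658 ⇒ V=20.7658 continue | (k=2,j=2): S=146.5756, (K−S)⁺=0.2144, hold=9.9223 ⇒ V=9.9223 continue  boundary S*=112.2856
step 1: (k=1,j=0): S=120.0213, (K−S)⁺=26.7687, hold=27.6145 ⇒ V=27.6145 continue | (k=1,j=1): S=137.1283, (K−S)⁺=9.6617, hold=15.3401 ⇒ V=15.3401 continue  boundary S*=-
step 0: (k=0,j=0): S=128.2900, (K−S)⁺=18.5000, hold=21.4651 ⇒ V=21.4651 continue  boundary S*=-

price = 21.4651
boundary = - - 112.2856 105.0484 112.2856 105.0484 112.2856 120.0213 128.2900
tree:
21.4651
27.6145 15.3401
34.5044 20.7658 9.9223
41.7416 27.2300 14.3206 5.5208
48.5123 34.5044 19.9916 8.6511 2.3822
54.8466 41.7416 26.8486 13.1469 4.1463 0.6106
60.7726 48.5123 34.5044 19.2238 7.0634 1.2177 0.0000
66.3167 54.8466 41.7416 26.7687 11.6817 2.4288 0.0000 0.0000
71.5034 60.7726 48.5123 34.5044 18.5000 4.8442 0.0000 0.0000 0.0000
76.3559 66.3167 54.8466 41.7416 26.7687 9.6617 0.0000 0.0000 0.0000 0.0000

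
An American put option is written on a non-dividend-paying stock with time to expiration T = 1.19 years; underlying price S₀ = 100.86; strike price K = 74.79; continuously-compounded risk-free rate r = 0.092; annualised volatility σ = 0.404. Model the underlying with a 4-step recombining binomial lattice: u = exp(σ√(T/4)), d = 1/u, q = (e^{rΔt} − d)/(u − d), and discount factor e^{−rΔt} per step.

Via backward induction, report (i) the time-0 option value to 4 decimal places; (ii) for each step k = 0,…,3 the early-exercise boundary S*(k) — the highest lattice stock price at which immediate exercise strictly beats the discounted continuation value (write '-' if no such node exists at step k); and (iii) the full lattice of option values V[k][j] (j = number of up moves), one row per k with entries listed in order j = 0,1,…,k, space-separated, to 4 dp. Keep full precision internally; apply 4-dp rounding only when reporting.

Δt=0.29750, u=1.24652, d=0.80223, q=0.50759, disc=e^(-rΔt)=0.97300
k=4 terminal: V=max(K-S,0) → 33.0145 9.8787 0.0000 0.0000 0.0000
k=3: j=0 S=52.0740 intr=22.7160 cont=20.6968 V=22.7160[EX]; j=1 S=80.9132 intr=0.0000 cont=4.7331 V=4.7331[hold]; j=2 S=125.7240 intr=0.0000 cont=0.0000 V=0.0000[hold]; j=3 S=195.3517 intr=0.0000 cont=0.0000 V=0.0000[hold]  S*(3)=52.0740
k=2: j=0 S=64.9113 intr=9.8787 cont=13.2212 V=13.2212[hold]; j=1 S=100.8600 intr=0.0000 cont=2.2677 V=2.2677[hold]; j=2 S=156.7176 intr=0.0000 cont=0.0000 V=0.0000[hold]  S*(2)=-
k=1: j=0 S=80.9132 intr=0.0000 cont=7.4545 V=7.4545[hold]; j=1 S=125.7240 intr=0.0000 cont=1.0865 V=1.0865[hold]  S*(1)=-
k=0: j=0 S=100.8600 intr=0.0000 cont=4.1082 V=4.1082[hold]  S*(0)=-

price = 4.1082
boundary = - - - 52.0740
tree:
4.1082
7.4545 1.0865
13.2212 2.2677 0.0000
22.7160 4.7331 0.0000 0.0000
33.0145 9.8787 0.0000 0.0000 0.0000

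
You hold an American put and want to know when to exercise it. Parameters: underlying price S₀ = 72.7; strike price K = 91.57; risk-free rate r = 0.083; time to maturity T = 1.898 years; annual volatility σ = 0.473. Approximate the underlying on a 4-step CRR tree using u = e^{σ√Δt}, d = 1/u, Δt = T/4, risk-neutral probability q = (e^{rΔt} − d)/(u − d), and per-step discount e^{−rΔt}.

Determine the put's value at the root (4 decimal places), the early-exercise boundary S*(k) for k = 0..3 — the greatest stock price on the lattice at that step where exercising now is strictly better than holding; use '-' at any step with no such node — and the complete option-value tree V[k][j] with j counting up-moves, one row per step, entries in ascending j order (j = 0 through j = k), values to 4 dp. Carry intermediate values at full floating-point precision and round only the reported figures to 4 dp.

Δt=0.47450  u=1.38517  d=0.72193  q=0.47982  discount=0.96138
step 4 (expiry): payoffs max(K−S,0) = 71.8219 53.6795 18.8700 0.0000 0.0000
step 3: (k=3,j=0): S=27.3544, (K−S)⁺=64.2156, hold=60.6793 ⇒ V=64.2156 exercise | (k=3,j=1): S=52.4846, (K−S)⁺=39.0854, hold=35.5491 ⇒ V=39.0854 exercise | (k=3,j=2): S=100.7017, (K−S)⁺=0.0000, hold=9.4367 ⇒ V=9.4367 continue | (k=3,j=3): S=193.2152, (K−S)⁺=0.0000, hold=0.0000 ⇒ V=0.0000 continue  boundary S*=52.4846
step 2: (k=2,j=0): S=37.8905, (K−S)⁺=53.6795, hold=50.1433 ⇒ V=53.6795 exercise | (k=2,j=1): S=72.7000, (K−S)⁺=18.8700, hold=23.8992 ⇒ V=23.8992 continue | (k=2,j=2): S=139.4887, (K−S)⁺=0.0000, hold=4.7192 ⇒ V=4.7192 continue  boundary S*=37.8905
step 1: (k=1,j=0): S=52.4846, (K−S)⁺=39.0854, hold=37.8691 ⇒ V=39.0854 exercise | (k=1,j=1): S=100.7017, (K−S)⁺=0.0000, hold=14.1286 ⇒ V=14.1286 continue  boundary S*=52.4846
step 0: (k=0,j=0): S=72.7000, (K−S)⁺=18.8700, hold=26.0636 ⇒ V=26.0636 continue  boundary S*=-

price = 26.0636
boundary = - 52.4846 37.8905 52.4846
tree:
26.0636
39.0854 14.1286
53.6795 23.8992 4.7192
64.2156 39.0854 9.4367 0.0000
71.8219 53.6795 18.8700 0.0000 0.0000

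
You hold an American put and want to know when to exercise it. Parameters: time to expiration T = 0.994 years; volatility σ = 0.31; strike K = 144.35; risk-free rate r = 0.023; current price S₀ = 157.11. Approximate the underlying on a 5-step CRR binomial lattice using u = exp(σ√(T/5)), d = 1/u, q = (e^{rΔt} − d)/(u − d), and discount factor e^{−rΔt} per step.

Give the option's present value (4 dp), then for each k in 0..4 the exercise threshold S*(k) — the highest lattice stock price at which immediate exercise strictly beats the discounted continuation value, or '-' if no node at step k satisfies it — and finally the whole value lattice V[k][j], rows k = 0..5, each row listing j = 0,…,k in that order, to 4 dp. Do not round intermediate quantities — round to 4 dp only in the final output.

price = 11.9550
boundary = - - - 103.7814 119.1647
tree:
11.9550
18.5920 4.9365
28.0415 8.6146 1.0311
40.5686 14.8467 1.9997 0.0000
53.9660 25.1853 3.8783 0.0000 0.0000
65.6339 40.5686 7.5217 0.0000 0.0000 0.0000

params: Δt=0.19880 u=1.14823 d=0.87091 q=0.48203 e^(-rΔt)=0.99544
t_5 payoffs: 65.6339 40.5686 7.5217 0.0000 0.0000 0.0000
t_4: node(4,0) S=90.3840 payoff=53.9660 vs cont=53.3075 → 53.9660 [stop]  node(4,1) S=119.1647 payoff=25.1853 vs cont=24.5267 → 25.1853 [stop]  node(4,2) S=157.1100 payoff=0.0000 vs cont=3.8783 → 3.8783 [wait]  node(4,3) S=207.1381 payoff=0.0000 vs cont=0.0000 → 0.0000 [wait]  node(4,4) S=273.0964 payoff=0.0000 vs cont=0.0000 → 0.0000 [wait]  ⇒ S*(4)=119.1647
t_3: node(3,0) S=103.7814 payoff=40.5686 vs cont=39.9100 → 40.5686 [stop]  node(3,1) S=136.8283 payoff=7.5217 vs cont=14.8467 → 14.8467 [wait]  node(3,2) S=180.3981 payoff=0.0000 vs cont=1.9997 → 1.9997 [wait]  node(3,3) S=237.8417 payoff=0.0000 vs cont=0.0000 → 0.0000 [wait]  ⇒ S*(3)=103.7814
t_2: node(2,0) S=119.1647 payoff=25.1853 vs cont=28.0415 → 28.0415 [wait]  node(2,1) S=157.1100 payoff=0.0000 vs cont=8.6146 → 8.6146 [wait]  node(2,2) S=207.1381 payoff=0.0000 vs cont=1.0311 → 1.0311 [wait]  ⇒ S*(2)=-
t_1: node(1,0) S=136.8283 payoff=7.5217 vs cont=18.5920 → 18.5920 [wait]  node(1,1) S=180.3981 payoff=0.0000 vs cont=4.9365 → 4.9365 [wait]  ⇒ S*(1)=-
t_0: node(0,0) S=157.1100 payoff=0.0000 vs cont=11.9550 → 11.9550 [wait]  ⇒ S*(0)=-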